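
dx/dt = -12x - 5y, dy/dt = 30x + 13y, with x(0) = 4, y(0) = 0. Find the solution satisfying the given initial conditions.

Coefficient matrix A = [[-12, -5], [30, 13]].
Characteristic polynomial det(A - λI) = λ^2 - λ - 6 = 0.
Eigenvalues λ = -2, 3.
For λ=-2: (A-λI) row 1 is [-10, -5], so an eigenvector is (-1, 2).
For λ=3: (A-λI) row 1 is [-15, -5], so an eigenvector is (1, -3).
General solution: K_1e^(-2t)(-1,2) + K_2e^(3t)(1,-3).
Applying x(0)=4, y(0)=0 gives K_1=-12, K_2=-8.

x(t) = -8e^(3t) + 12e^(-2t), y(t) = 24e^(3t) - 24e^(-2t)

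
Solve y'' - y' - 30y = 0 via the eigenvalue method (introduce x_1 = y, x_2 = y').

y(t) = C_1e^(-5t) + C_2e^(6t)

Let x_1 = y, x_2 = y'. Then x_1' = x_2 and x_2' = 30x_1 + x_2.
A = [[0,1],[30,1]]; det(A-λI) = λ^2 - λ - 30.
Eigenvalues λ = -5, 6 with eigenvectors (1,-5), (1,6).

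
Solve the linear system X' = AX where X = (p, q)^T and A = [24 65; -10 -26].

Coefficient matrix A = [[24, 65], [-10, -26]].
Characteristic polynomial det(A - λI) = λ^2 + 2λ + 26 = 0.
Eigenvalues λ = -1 ± 5i (complex conjugate pair).
For λ=-1+5i: an eigenvector is (3,-1) - i(2,-1) = (3 - 2i, -1 + i).
A real fundamental pair from Re and Im of e^((-1+5i)t)v: X_1 = e^(-t)(cos(5t)·(3,-1) + sin(5t)·(2,-1)), X_2 = e^(-t)(sin(5t)·(3,-1) - cos(5t)·(2,-1)).
General solution: C_1X_1 + C_2X_2.

p(t) = 2C_1e^(-t)sin(5t) + 3C_1e^(-t)cos(5t) + 3C_2e^(-t)sin(5t) - 2C_2e^(-t)cos(5t), q(t) = -C_1e^(-t)sin(5t) - C_1e^(-t)cos(5t) - C_2e^(-t)sin(5t) + C_2e^(-t)cos(5t)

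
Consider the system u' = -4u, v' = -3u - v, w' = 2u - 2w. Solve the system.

u(t) = K_1e^(-4t), v(t) = K_1e^(-4t) + K_2e^(-t), w(t) = -K_1e^(-4t) + K_3e^(-2t)

Coefficient matrix A = [[-4, 0, 0], [-3, -1, 0], [2, 0, -2]].
det(A - λI) = 0 gives eigenvalues λ = -4, -1, -2.
For λ=-4: eigenvector (1,1,-1).
For λ=-1: eigenvector (0,1,0).
For λ=-2: eigenvector (0,0,1).
General solution: K_1e^(-4t)(1,1,-1) + K_2e^(-t)(0,1,0) + K_3e^(-2t)(0,0,1).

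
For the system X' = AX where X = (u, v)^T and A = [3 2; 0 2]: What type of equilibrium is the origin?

A = [[3,2],[0,2]]; det(A-λI) = λ^2 - 5λ + 6.
λ = 3, 2: both positive.

unstable node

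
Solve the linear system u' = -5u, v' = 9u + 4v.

Coefficient matrix A = [[-5, 0], [9, 4]].
Characteristic polynomial det(A - λI) = λ^2 + λ - 20 = 0.
Eigenvalues λ = -5, 4.
For λ=-5: (A-λI) row 2 is [9, 9], so an eigenvector is (1, -1).
For λ=4: (A-λI) row 1 is [-9, 0], so an eigenvector is (0, 1).
General solution: C_1e^(-5t)(1,-1) + C_2e^(4t)(0,1).

u(t) = C_1e^(-5t), v(t) = -C_1e^(-5t) + C_2e^(4t)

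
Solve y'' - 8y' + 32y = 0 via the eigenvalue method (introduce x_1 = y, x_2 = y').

y(t) = C_1e^(4t)cos(4t) + C_2e^(4t)sin(4t)

Let x_1 = y, x_2 = y'. Then x_1' = x_2 and x_2' = -32x_1 + 8x_2.
A = [[0,1],[-32,8]]; det(A-λI) = λ^2 - 8λ + 32.
Eigenvalues λ = 4 ± 4i.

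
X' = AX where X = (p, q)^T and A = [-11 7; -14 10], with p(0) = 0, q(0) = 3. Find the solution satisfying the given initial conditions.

p(t) = 3e^(3t) - 3e^(-4t), q(t) = 6e^(3t) - 3e^(-4t)

Coefficient matrix A = [[-11, 7], [-14, 10]].
Characteristic polynomial det(A - λI) = λ^2 + λ - 12 = 0.
Eigenvalues λ = 3, -4.
For λ=3: (A-λI) row 1 is [-14, 7], so an eigenvector is (-1, -2).
For λ=-4: (A-λI) row 1 is [-7, 7], so an eigenvector is (-1, -1).
General solution: c_1e^(3t)(-1,-2) + c_2e^(-4t)(-1,-1).
Applying p(0)=0, q(0)=3 gives c_1=-3, c_2=3.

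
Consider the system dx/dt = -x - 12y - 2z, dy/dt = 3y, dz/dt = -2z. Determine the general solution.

Coefficient matrix A = [[-1, -12, -2], [0, 3, 0], [0, 0, -2]].
det(A - λI) = 0 gives eigenvalues λ = -1, -2, 3.
For λ=-1: eigenvector (1,0,0).
For λ=-2: eigenvector (2,0,1).
For λ=3: eigenvector (-3,1,0).
General solution: C_1e^(-t)(1,0,0) + C_2e^(-2t)(2,0,1) + C_3e^(3t)(-3,1,0).

x(t) = C_1e^(-t) + 2C_2e^(-2t) - 3C_3e^(3t), y(t) = C_3e^(3t), z(t) = C_2e^(-2t)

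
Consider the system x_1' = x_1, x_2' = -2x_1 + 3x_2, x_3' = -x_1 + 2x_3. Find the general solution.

Coefficient matrix A = [[1, 0, 0], [-2, 3, 0], [-1, 0, 2]].
det(A - λI) = 0 gives eigenvalues λ = 1, 3, 2.
For λ=1: eigenvector (1,1,1).
For λ=3: eigenvector (0,1,0).
For λ=2: eigenvector (0,0,1).
General solution: c_1e^(t)(1,1,1) + c_2e^(3t)(0,1,0) + c_3e^(2t)(0,0,1).

x_1(t) = c_1e^(t), x_2(t) = c_1e^(t) + c_2e^(3t), x_3(t) = c_1e^(t) + c_3e^(2t)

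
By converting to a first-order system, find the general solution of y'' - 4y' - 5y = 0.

Let x_1 = y, x_2 = y'. Then x_1' = x_2 and x_2' = 5x_1 + 4x_2.
A = [[0,1],[5,4]]; det(A-λI) = λ^2 - 4λ - 5.
Eigenvalues λ = -1, 5 with eigenvectors (1,-1), (1,5).

y(t) = K_1e^(-t) + K_2e^(5t)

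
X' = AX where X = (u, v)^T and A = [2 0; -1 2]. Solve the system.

u(t) = c_2e^(2t), v(t) = -c_1e^(2t) - c_2te^(2t) - c_2e^(2t)

Coefficient matrix A = [[2, 0], [-1, 2]].
Characteristic polynomial det(A - λI) = λ^2 - 4λ + 4 = 0.
Single eigenvalue λ = 2 with algebraic multiplicity 2.
Eigenvector v = (0,-1); generalized eigenvector w with (A-λI)w=v is (1,-1).
General solution: e^(2t)[c_1·v + c_2·(t·v + w)].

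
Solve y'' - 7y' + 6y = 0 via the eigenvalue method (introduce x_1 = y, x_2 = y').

Let x_1 = y, x_2 = y'. Then x_1' = x_2 and x_2' = -6x_1 + 7x_2.
A = [[0,1],[-6,7]]; det(A-λI) = λ^2 - 7λ + 6.
Eigenvalues λ = 1, 6 with eigenvectors (1,1), (1,6).

y(t) = c_1e^(t) + c_2e^(6t)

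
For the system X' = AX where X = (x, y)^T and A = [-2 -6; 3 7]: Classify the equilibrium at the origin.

unstable node

A = [[-2,-6],[3,7]]; det(A-λI) = λ^2 - 5λ + 4.
λ = 4, 1: both positive.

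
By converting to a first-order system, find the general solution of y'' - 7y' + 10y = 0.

Let x_1 = y, x_2 = y'. Then x_1' = x_2 and x_2' = -10x_1 + 7x_2.
A = [[0,1],[-10,7]]; det(A-λI) = λ^2 - 7λ + 10.
Eigenvalues λ = 5, 2 with eigenvectors (1,5), (1,2).

y(t) = K_1e^(5t) + K_2e^(2t)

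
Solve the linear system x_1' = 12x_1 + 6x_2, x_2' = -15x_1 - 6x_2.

Coefficient matrix A = [[12, 6], [-15, -6]].
Characteristic polynomial det(A - λI) = λ^2 - 6λ + 18 = 0.
Eigenvalues λ = 3 ± 3i (complex conjugate pair).
For λ=3+3i: an eigenvector is (1,-1) - i(1,-2) = (1 - i, -1 + 2i).
A real fundamental pair from Re and Im of e^((3+3i)t)v: X_1 = e^(3t)(cos(3t)·(1,-1) + sin(3t)·(1,-2)), X_2 = e^(3t)(sin(3t)·(1,-1) - cos(3t)·(1,-2)).
General solution: C_1X_1 + C_2X_2.

x_1(t) = C_1e^(3t)sin(3t) + C_1e^(3t)cos(3t) + C_2e^(3t)sin(3t) - C_2e^(3t)cos(3t), x_2(t) = -2C_1e^(3t)sin(3t) - C_1e^(3t)cos(3t) - C_2e^(3t)sin(3t) + 2C_2e^(3t)cos(3t)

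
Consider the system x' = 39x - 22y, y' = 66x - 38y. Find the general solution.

x(t) = 2K_1e^(6t) - K_2e^(-5t), y(t) = 3K_1e^(6t) - 2K_2e^(-5t)

Coefficient matrix A = [[39, -22], [66, -38]].
Characteristic polynomial det(A - λI) = λ^2 - λ - 30 = 0.
Eigenvalues λ = 6, -5.
For λ=6: (A-λI) row 1 is [33, -22], so an eigenvector is (2, 3).
For λ=-5: (A-λI) row 1 is [44, -22], so an eigenvector is (-1, -2).
General solution: K_1e^(6t)(2,3) + K_2e^(-5t)(-1,-2).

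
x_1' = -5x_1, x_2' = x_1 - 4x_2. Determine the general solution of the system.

x_1(t) = c_2e^(-5t), x_2(t) = -c_1e^(-4t) - c_2e^(-5t)

Coefficient matrix A = [[-5, 0], [1, -4]].
Characteristic polynomial det(A - λI) = λ^2 + 9λ + 20 = 0.
Eigenvalues λ = -4, -5.
For λ=-4: (A-λI) row 1 is [-1, 0], so an eigenvector is (0, -1).
For λ=-5: (A-λI) row 2 is [1, 1], so an eigenvector is (1, -1).
General solution: c_1e^(-4t)(0,-1) + c_2e^(-5t)(1,-1).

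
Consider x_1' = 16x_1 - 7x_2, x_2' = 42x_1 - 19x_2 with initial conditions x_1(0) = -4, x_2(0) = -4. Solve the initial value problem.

Coefficient matrix A = [[16, -7], [42, -19]].
Characteristic polynomial det(A - λI) = λ^2 + 3λ - 10 = 0.
Eigenvalues λ = 2, -5.
For λ=2: (A-λI) row 1 is [14, -7], so an eigenvector is (-1, -2).
For λ=-5: (A-λI) row 1 is [21, -7], so an eigenvector is (1, 3).
General solution: c_1e^(2t)(-1,-2) + c_2e^(-5t)(1,3).
Applying x_1(0)=-4, x_2(0)=-4 gives c_1=8, c_2=4.

x_1(t) = -8e^(2t) + 4e^(-5t), x_2(t) = -16e^(2t) + 12e^(-5t)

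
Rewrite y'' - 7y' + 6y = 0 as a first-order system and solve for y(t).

y(t) = K_1e^(t) + K_2e^(6t)

Let x_1 = y, x_2 = y'. Then x_1' = x_2 and x_2' = -6x_1 + 7x_2.
A = [[0,1],[-6,7]]; det(A-λI) = λ^2 - 7λ + 6.
Eigenvalues λ = 1, 6 with eigenvectors (1,1), (1,6).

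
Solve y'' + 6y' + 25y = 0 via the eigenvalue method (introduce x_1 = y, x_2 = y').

y(t) = c_1e^(-3t)cos(4t) + c_2e^(-3t)sin(4t)

Let x_1 = y, x_2 = y'. Then x_1' = x_2 and x_2' = -25x_1 - 6x_2.
A = [[0,1],[-25,-6]]; det(A-λI) = λ^2 + 6λ + 25.
Eigenvalues λ = -3 ± 4i.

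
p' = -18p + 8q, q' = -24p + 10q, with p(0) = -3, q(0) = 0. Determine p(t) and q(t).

Coefficient matrix A = [[-18, 8], [-24, 10]].
Characteristic polynomial det(A - λI) = λ^2 + 8λ + 12 = 0.
Eigenvalues λ = -6, -2.
For λ=-6: (A-λI) row 1 is [-12, 8], so an eigenvector is (-2, -3).
For λ=-2: (A-λI) row 1 is [-16, 8], so an eigenvector is (1, 2).
General solution: K_1e^(-6t)(-2,-3) + K_2e^(-2t)(1,2).
Applying p(0)=-3, q(0)=0 gives K_1=6, K_2=9.

p(t) = 9e^(-2t) - 12e^(-6t), q(t) = 18e^(-2t) - 18e^(-6t)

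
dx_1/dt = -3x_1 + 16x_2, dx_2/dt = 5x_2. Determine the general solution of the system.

x_1(t) = C_1e^(-3t) + 2C_2e^(5t), x_2(t) = C_2e^(5t)

Coefficient matrix A = [[-3, 16], [0, 5]].
Characteristic polynomial det(A - λI) = λ^2 - 2λ - 15 = 0.
Eigenvalues λ = -3, 5.
For λ=-3: (A-λI) row 1 is [0, 16], so an eigenvector is (1, 0).
For λ=5: (A-λI) row 1 is [-8, 16], so an eigenvector is (2, 1).
General solution: C_1e^(-3t)(1,0) + C_2e^(5t)(2,1).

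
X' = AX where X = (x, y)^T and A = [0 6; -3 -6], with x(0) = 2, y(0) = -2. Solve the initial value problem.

x(t) = -2e^(-3t)sin(3t) + 2e^(-3t)cos(3t), y(t) = -2e^(-3t)cos(3t)

Coefficient matrix A = [[0, 6], [-3, -6]].
Characteristic polynomial det(A - λI) = λ^2 + 6λ + 18 = 0.
Eigenvalues λ = -3 ± 3i (complex conjugate pair).
For λ=-3+3i: an eigenvector is (-1,1) - i(1,0) = (-1 - i, 1).
A real fundamental pair from Re and Im of e^((-3+3i)t)v: X_1 = e^(-3t)(cos(3t)·(-1,1) + sin(3t)·(1,0)), X_2 = e^(-3t)(sin(3t)·(-1,1) - cos(3t)·(1,0)).
General solution: c_1X_1 + c_2X_2.
Applying x(0)=2, y(0)=-2 gives c_1=-2, c_2=0.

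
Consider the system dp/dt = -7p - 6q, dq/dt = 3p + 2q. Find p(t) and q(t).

Coefficient matrix A = [[-7, -6], [3, 2]].
Characteristic polynomial det(A - λI) = λ^2 + 5λ + 4 = 0.
Eigenvalues λ = -4, -1.
For λ=-4: (A-λI) row 1 is [-3, -6], so an eigenvector is (2, -1).
For λ=-1: (A-λI) row 1 is [-6, -6], so an eigenvector is (-1, 1).
General solution: K_1e^(-4t)(2,-1) + K_2e^(-t)(-1,1).

p(t) = 2K_1e^(-4t) - K_2e^(-t), q(t) = -K_1e^(-4t) + K_2e^(-t)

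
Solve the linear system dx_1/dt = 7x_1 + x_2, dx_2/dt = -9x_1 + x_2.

x_1(t) = -K_1e^(4t) - K_2te^(4t), x_2(t) = 3K_1e^(4t) + 3K_2te^(4t) - K_2e^(4t)

Coefficient matrix A = [[7, 1], [-9, 1]].
Characteristic polynomial det(A - λI) = λ^2 - 8λ + 16 = 0.
Single eigenvalue λ = 4 with algebraic multiplicity 2.
Eigenvector v = (-1,3); generalized eigenvector w with (A-λI)w=v is (0,-1).
General solution: e^(4t)[K_1·v + K_2·(t·v + w)].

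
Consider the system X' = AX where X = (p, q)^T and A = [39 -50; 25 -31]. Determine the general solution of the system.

Coefficient matrix A = [[39, -50], [25, -31]].
Characteristic polynomial det(A - λI) = λ^2 - 8λ + 41 = 0.
Eigenvalues λ = 4 ± 5i (complex conjugate pair).
For λ=4+5i: an eigenvector is (-3,-2) - i(-1,-1) = (-3 + i, -2 + i).
A real fundamental pair from Re and Im of e^((4+5i)t)v: X_1 = e^(4t)(cos(5t)·(-3,-2) + sin(5t)·(-1,-1)), X_2 = e^(4t)(sin(5t)·(-3,-2) - cos(5t)·(-1,-1)).
General solution: c_1X_1 + c_2X_2.

p(t) = -c_1e^(4t)sin(5t) - 3c_1e^(4t)cos(5t) - 3c_2e^(4t)sin(5t) + c_2e^(4t)cos(5t), q(t) = -c_1e^(4t)sin(5t) - 2c_1e^(4t)cos(5t) - 2c_2e^(4t)sin(5t) + c_2e^(4t)cos(5t)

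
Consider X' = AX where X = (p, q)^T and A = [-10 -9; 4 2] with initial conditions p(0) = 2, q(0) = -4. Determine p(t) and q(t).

Coefficient matrix A = [[-10, -9], [4, 2]].
Characteristic polynomial det(A - λI) = λ^2 + 8λ + 16 = 0.
Single eigenvalue λ = -4 with algebraic multiplicity 2.
Eigenvector v = (-3,2); generalized eigenvector w with (A-λI)w=v is (2,-1).
General solution: e^(-4t)[C_1·v + C_2·(t·v + w)].
Applying p(0)=2, q(0)=-4 gives C_1=-6, C_2=-8.

p(t) = 24te^(-4t) + 2e^(-4t), q(t) = -16te^(-4t) - 4e^(-4t)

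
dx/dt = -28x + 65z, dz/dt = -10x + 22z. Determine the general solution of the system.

x(t) = -3K_1e^(-3t)sin(5t) - 2K_1e^(-3t)cos(5t) - 2K_2e^(-3t)sin(5t) + 3K_2e^(-3t)cos(5t), z(t) = -K_1e^(-3t)sin(5t) - K_1e^(-3t)cos(5t) - K_2e^(-3t)sin(5t) + K_2e^(-3t)cos(5t)

Coefficient matrix A = [[-28, 65], [-10, 22]].
Characteristic polynomial det(A - λI) = λ^2 + 6λ + 34 = 0.
Eigenvalues λ = -3 ± 5i (complex conjugate pair).
For λ=-3+5i: an eigenvector is (-2,-1) - i(-3,-1) = (-2 + 3i, -1 + i).
A real fundamental pair from Re and Im of e^((-3+5i)t)v: X_1 = e^(-3t)(cos(5t)·(-2,-1) + sin(5t)·(-3,-1)), X_2 = e^(-3t)(sin(5t)·(-2,-1) - cos(5t)·(-3,-1)).
General solution: K_1X_1 + K_2X_2.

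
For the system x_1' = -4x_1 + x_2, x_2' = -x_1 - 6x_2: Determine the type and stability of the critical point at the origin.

A = [[-4,1],[-1,-6]]; det(A-λI) = λ^2 + 10λ + 25.
repeated λ = -5 with a single eigenvector.

stable improper node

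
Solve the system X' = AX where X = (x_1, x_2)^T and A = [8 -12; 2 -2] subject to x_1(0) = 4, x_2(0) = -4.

Coefficient matrix A = [[8, -12], [2, -2]].
Characteristic polynomial det(A - λI) = λ^2 - 6λ + 8 = 0.
Eigenvalues λ = 2, 4.
For λ=2: (A-λI) row 1 is [6, -12], so an eigenvector is (2, 1).
For λ=4: (A-λI) row 1 is [4, -12], so an eigenvector is (-3, -1).
General solution: C_1e^(2t)(2,1) + C_2e^(4t)(-3,-1).
Applying x_1(0)=4, x_2(0)=-4 gives C_1=-16, C_2=-12.

x_1(t) = 36e^(4t) - 32e^(2t), x_2(t) = 12e^(4t) - 16e^(2t)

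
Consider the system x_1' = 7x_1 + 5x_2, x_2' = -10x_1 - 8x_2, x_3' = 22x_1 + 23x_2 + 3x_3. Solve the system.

x_1(t) = K_1e^(2t) - K_2e^(-3t), x_2(t) = -K_1e^(2t) + 2K_2e^(-3t), x_3(t) = K_1e^(2t) - 4K_2e^(-3t) + K_3e^(3t)

Coefficient matrix A = [[7, 5, 0], [-10, -8, 0], [22, 23, 3]].
det(A - λI) = 0 gives eigenvalues λ = 2, -3, 3.
For λ=2: eigenvector (1,-1,1).
For λ=-3: eigenvector (-1,2,-4).
For λ=3: eigenvector (0,0,1).
General solution: K_1e^(2t)(1,-1,1) + K_2e^(-3t)(-1,2,-4) + K_3e^(3t)(0,0,1).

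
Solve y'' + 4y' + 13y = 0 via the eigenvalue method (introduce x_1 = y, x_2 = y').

y(t) = K_1e^(-2t)cos(3t) + K_2e^(-2t)sin(3t)

Let x_1 = y, x_2 = y'. Then x_1' = x_2 and x_2' = -13x_1 - 4x_2.
A = [[0,1],[-13,-4]]; det(A-λI) = λ^2 + 4λ + 13.
Eigenvalues λ = -2 ± 3i.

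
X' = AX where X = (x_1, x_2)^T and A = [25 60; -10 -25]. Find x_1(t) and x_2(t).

Coefficient matrix A = [[25, 60], [-10, -25]].
Characteristic polynomial det(A - λI) = λ^2 - 25 = 0.
Eigenvalues λ = -5, 5.
For λ=-5: (A-λI) row 1 is [30, 60], so an eigenvector is (-2, 1).
For λ=5: (A-λI) row 1 is [20, 60], so an eigenvector is (3, -1).
General solution: K_1e^(-5t)(-2,1) + K_2e^(5t)(3,-1).

x_1(t) = -2K_1e^(-5t) + 3K_2e^(5t), x_2(t) = K_1e^(-5t) - K_2e^(5t)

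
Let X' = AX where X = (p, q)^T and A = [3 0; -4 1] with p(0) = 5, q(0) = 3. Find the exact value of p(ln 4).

320

A = [[3,0],[-4,1]]; eigenvalues λ = 1, 3.
Eigenvectors: (0,-1) for λ=1, (1,-2) for λ=3.
From the initial condition, c_1 = -13, c_2 = 5.
p(ln 4) = (-13)(4^1)(0) + (5)(4^3)(1) = 320.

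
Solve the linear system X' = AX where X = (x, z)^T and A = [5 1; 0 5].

x(t) = c_1e^(5t) + c_2te^(5t) - 3c_2e^(5t), z(t) = c_2e^(5t)

Coefficient matrix A = [[5, 1], [0, 5]].
Characteristic polynomial det(A - λI) = λ^2 - 10λ + 25 = 0.
Single eigenvalue λ = 5 with algebraic multiplicity 2.
Eigenvector v = (1,0); generalized eigenvector w with (A-λI)w=v is (-3,1).
General solution: e^(5t)[c_1·v + c_2·(t·v + w)].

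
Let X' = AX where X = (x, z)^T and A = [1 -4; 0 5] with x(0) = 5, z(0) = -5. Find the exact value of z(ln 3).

-1215

A = [[1,-4],[0,5]]; eigenvalues λ = 1, 5.
Eigenvectors: (1,0) for λ=1, (1,-1) for λ=5.
From the initial condition, c_1 = 0, c_2 = 5.
z(ln 3) = (0)(3^1)(0) + (5)(3^5)(-1) = -1215.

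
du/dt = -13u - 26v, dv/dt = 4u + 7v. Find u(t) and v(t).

u(t) = 2K_1e^(-3t)sin(2t) - 3K_1e^(-3t)cos(2t) - 3K_2e^(-3t)sin(2t) - 2K_2e^(-3t)cos(2t), v(t) = -K_1e^(-3t)sin(2t) + K_1e^(-3t)cos(2t) + K_2e^(-3t)sin(2t) + K_2e^(-3t)cos(2t)

Coefficient matrix A = [[-13, -26], [4, 7]].
Characteristic polynomial det(A - λI) = λ^2 + 6λ + 13 = 0.
Eigenvalues λ = -3 ± 2i (complex conjugate pair).
For λ=-3+2i: an eigenvector is (-3,1) - i(2,-1) = (-3 - 2i, 1 + i).
A real fundamental pair from Re and Im of e^((-3+2i)t)v: X_1 = e^(-3t)(cos(2t)·(-3,1) + sin(2t)·(2,-1)), X_2 = e^(-3t)(sin(2t)·(-3,1) - cos(2t)·(2,-1)).
General solution: K_1X_1 + K_2X_2.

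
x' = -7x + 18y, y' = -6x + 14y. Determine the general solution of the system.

Coefficient matrix A = [[-7, 18], [-6, 14]].
Characteristic polynomial det(A - λI) = λ^2 - 7λ + 10 = 0.
Eigenvalues λ = 2, 5.
For λ=2: (A-λI) row 1 is [-9, 18], so an eigenvector is (2, 1).
For λ=5: (A-λI) row 1 is [-12, 18], so an eigenvector is (-3, -2).
General solution: c_1e^(2t)(2,1) + c_2e^(5t)(-3,-2).

x(t) = 2c_1e^(2t) - 3c_2e^(5t), y(t) = c_1e^(2t) - 2c_2e^(5t)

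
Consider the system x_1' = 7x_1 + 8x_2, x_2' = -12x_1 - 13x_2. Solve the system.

Coefficient matrix A = [[7, 8], [-12, -13]].
Characteristic polynomial det(A - λI) = λ^2 + 6λ + 5 = 0.
Eigenvalues λ = -1, -5.
For λ=-1: (A-λI) row 1 is [8, 8], so an eigenvector is (-1, 1).
For λ=-5: (A-λI) row 1 is [12, 8], so an eigenvector is (2, -3).
General solution: C_1e^(-t)(-1,1) + C_2e^(-5t)(2,-3).

x_1(t) = -C_1e^(-t) + 2C_2e^(-5t), x_2(t) = C_1e^(-t) - 3C_2e^(-5t)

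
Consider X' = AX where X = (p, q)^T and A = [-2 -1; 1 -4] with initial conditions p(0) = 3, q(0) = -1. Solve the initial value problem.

p(t) = 4te^(-3t) + 3e^(-3t), q(t) = 4te^(-3t) - e^(-3t)

Coefficient matrix A = [[-2, -1], [1, -4]].
Characteristic polynomial det(A - λI) = λ^2 + 6λ + 9 = 0.
Single eigenvalue λ = -3 with algebraic multiplicity 2.
Eigenvector v = (-1,-1); generalized eigenvector w with (A-λI)w=v is (2,3).
General solution: e^(-3t)[c_1·v + c_2·(t·v + w)].
Applying p(0)=3, q(0)=-1 gives c_1=-11, c_2=-4.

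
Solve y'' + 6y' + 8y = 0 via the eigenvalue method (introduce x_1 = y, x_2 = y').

Let x_1 = y, x_2 = y'. Then x_1' = x_2 and x_2' = -8x_1 - 6x_2.
A = [[0,1],[-8,-6]]; det(A-λI) = λ^2 + 6λ + 8.
Eigenvalues λ = -4, -2 with eigenvectors (1,-4), (1,-2).

y(t) = c_1e^(-4t) + c_2e^(-2t)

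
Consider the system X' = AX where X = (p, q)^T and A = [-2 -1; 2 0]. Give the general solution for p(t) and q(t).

p(t) = -c_1e^(-t)cos(t) - c_2e^(-t)sin(t), q(t) = -c_1e^(-t)sin(t) + c_1e^(-t)cos(t) + c_2e^(-t)sin(t) + c_2e^(-t)cos(t)

Coefficient matrix A = [[-2, -1], [2, 0]].
Characteristic polynomial det(A - λI) = λ^2 + 2λ + 2 = 0.
Eigenvalues λ = -1 ± i (complex conjugate pair).
For λ=-1+i: an eigenvector is (-1,1) - i(0,-1) = (-1, 1 + i).
A real fundamental pair from Re and Im of e^((-1+i)t)v: X_1 = e^(-t)(cos(t)·(-1,1) + sin(t)·(0,-1)), X_2 = e^(-t)(sin(t)·(-1,1) - cos(t)·(0,-1)).
General solution: c_1X_1 + c_2X_2.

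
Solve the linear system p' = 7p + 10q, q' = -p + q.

p(t) = C_1e^(4t)sin(t) - 3C_1e^(4t)cos(t) - 3C_2e^(4t)sin(t) - C_2e^(4t)cos(t), q(t) = C_1e^(4t)cos(t) + C_2e^(4t)sin(t)

Coefficient matrix A = [[7, 10], [-1, 1]].
Characteristic polynomial det(A - λI) = λ^2 - 8λ + 17 = 0.
Eigenvalues λ = 4 ± i (complex conjugate pair).
For λ=4+i: an eigenvector is (-3,1) - i(1,0) = (-3 - i, 1).
A real fundamental pair from Re and Im of e^((4+i)t)v: X_1 = e^(4t)(cos(t)·(-3,1) + sin(t)·(1,0)), X_2 = e^(4t)(sin(t)·(-3,1) - cos(t)·(1,0)).
General solution: C_1X_1 + C_2X_2.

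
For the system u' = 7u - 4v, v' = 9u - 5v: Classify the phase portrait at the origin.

A = [[7,-4],[9,-5]]; det(A-λI) = λ^2 - 2λ + 1.
repeated λ = 1 with a single eigenvector.

unstable improper node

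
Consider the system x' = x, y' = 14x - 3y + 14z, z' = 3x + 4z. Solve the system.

Coefficient matrix A = [[1, 0, 0], [14, -3, 14], [3, 0, 4]].
det(A - λI) = 0 gives eigenvalues λ = 1, 4, -3.
For λ=1: eigenvector (1,0,-1).
For λ=4: eigenvector (0,2,1).
For λ=-3: eigenvector (0,1,0).
General solution: C_1e^(t)(1,0,-1) + C_2e^(4t)(0,2,1) + C_3e^(-3t)(0,1,0).

x(t) = C_1e^(t), y(t) = 2C_2e^(4t) + C_3e^(-3t), z(t) = -C_1e^(t) + C_2e^(4t)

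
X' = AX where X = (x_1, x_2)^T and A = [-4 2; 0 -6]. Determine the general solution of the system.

x_1(t) = c_1e^(-6t) - c_2e^(-4t), x_2(t) = -c_1e^(-6t)

Coefficient matrix A = [[-4, 2], [0, -6]].
Characteristic polynomial det(A - λI) = λ^2 + 10λ + 24 = 0.
Eigenvalues λ = -6, -4.
For λ=-6: (A-λI) row 1 is [2, 2], so an eigenvector is (1, -1).
For λ=-4: (A-λI) row 1 is [0, 2], so an eigenvector is (-1, 0).
General solution: c_1e^(-6t)(1,-1) + c_2e^(-4t)(-1,0).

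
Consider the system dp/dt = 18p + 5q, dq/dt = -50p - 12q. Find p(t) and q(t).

Coefficient matrix A = [[18, 5], [-50, -12]].
Characteristic polynomial det(A - λI) = λ^2 - 6λ + 34 = 0.
Eigenvalues λ = 3 ± 5i (complex conjugate pair).
For λ=3+5i: an eigenvector is (0,1) - i(1,-3) = (0 - i, 1 + 3i).
A real fundamental pair from Re and Im of e^((3+5i)t)v: X_1 = e^(3t)(cos(5t)·(0,1) + sin(5t)·(1,-3)), X_2 = e^(3t)(sin(5t)·(0,1) - cos(5t)·(1,-3)).
General solution: K_1X_1 + K_2X_2.

p(t) = K_1e^(3t)sin(5t) - K_2e^(3t)cos(5t), q(t) = -3K_1e^(3t)sin(5t) + K_1e^(3t)cos(5t) + K_2e^(3t)sin(5t) + 3K_2e^(3t)cos(5t)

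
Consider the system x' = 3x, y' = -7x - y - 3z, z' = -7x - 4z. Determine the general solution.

x(t) = c_1e^(3t), y(t) = -c_1e^(3t) + c_2e^(-t) + c_3e^(-4t), z(t) = -c_1e^(3t) + c_3e^(-4t)

Coefficient matrix A = [[3, 0, 0], [-7, -1, -3], [-7, 0, -4]].
det(A - λI) = 0 gives eigenvalues λ = 3, -1, -4.
For λ=3: eigenvector (1,-1,-1).
For λ=-1: eigenvector (0,1,0).
For λ=-4: eigenvector (0,1,1).
General solution: c_1e^(3t)(1,-1,-1) + c_2e^(-t)(0,1,0) + c_3e^(-4t)(0,1,1).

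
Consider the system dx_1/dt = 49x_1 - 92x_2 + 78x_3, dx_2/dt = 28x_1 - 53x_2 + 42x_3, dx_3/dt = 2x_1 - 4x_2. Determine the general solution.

Coefficient matrix A = [[49, -92, 78], [28, -53, 42], [2, -4, 0]].
det(A - λI) = 0 gives eigenvalues λ = -4, 3, -3.
For λ=-4: eigenvector (2,2,1).
For λ=3: eigenvector (2,1,0).
For λ=-3: eigenvector (-3,0,2).
General solution: C_1e^(-4t)(2,2,1) + C_2e^(3t)(2,1,0) + C_3e^(-3t)(-3,0,2).

x_1(t) = 2C_1e^(-4t) + 2C_2e^(3t) - 3C_3e^(-3t), x_2(t) = 2C_1e^(-4t) + C_2e^(3t), x_3(t) = C_1e^(-4t) + 2C_3e^(-3t)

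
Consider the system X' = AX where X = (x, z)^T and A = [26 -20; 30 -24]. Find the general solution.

Coefficient matrix A = [[26, -20], [30, -24]].
Characteristic polynomial det(A - λI) = λ^2 - 2λ - 24 = 0.
Eigenvalues λ = 6, -4.
For λ=6: (A-λI) row 1 is [20, -20], so an eigenvector is (-1, -1).
For λ=-4: (A-λI) row 1 is [30, -20], so an eigenvector is (2, 3).
General solution: K_1e^(6t)(-1,-1) + K_2e^(-4t)(2,3).

x(t) = -K_1e^(6t) + 2K_2e^(-4t), z(t) = -K_1e^(6t) + 3K_2e^(-4t)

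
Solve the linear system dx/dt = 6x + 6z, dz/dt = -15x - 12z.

Coefficient matrix A = [[6, 6], [-15, -12]].
Characteristic polynomial det(A - λI) = λ^2 + 6λ + 18 = 0.
Eigenvalues λ = -3 ± 3i (complex conjugate pair).
For λ=-3+3i: an eigenvector is (1,-2) - i(-1,1) = (1 + i, -2 - i).
A real fundamental pair from Re and Im of e^((-3+3i)t)v: X_1 = e^(-3t)(cos(3t)·(1,-2) + sin(3t)·(-1,1)), X_2 = e^(-3t)(sin(3t)·(1,-2) - cos(3t)·(-1,1)).
General solution: c_1X_1 + c_2X_2.

x(t) = -c_1e^(-3t)sin(3t) + c_1e^(-3t)cos(3t) + c_2e^(-3t)sin(3t) + c_2e^(-3t)cos(3t), z(t) = c_1e^(-3t)sin(3t) - 2c_1e^(-3t)cos(3t) - 2c_2e^(-3t)sin(3t) - c_2e^(-3t)cos(3t)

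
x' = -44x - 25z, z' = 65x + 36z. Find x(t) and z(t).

Coefficient matrix A = [[-44, -25], [65, 36]].
Characteristic polynomial det(A - λI) = λ^2 + 8λ + 41 = 0.
Eigenvalues λ = -4 ± 5i (complex conjugate pair).
For λ=-4+5i: an eigenvector is (2,-3) - i(-1,2) = (2 + i, -3 - 2i).
A real fundamental pair from Re and Im of e^((-4+5i)t)v: X_1 = e^(-4t)(cos(5t)·(2,-3) + sin(5t)·(-1,2)), X_2 = e^(-4t)(sin(5t)·(2,-3) - cos(5t)·(-1,2)).
General solution: C_1X_1 + C_2X_2.

x(t) = -C_1e^(-4t)sin(5t) + 2C_1e^(-4t)cos(5t) + 2C_2e^(-4t)sin(5t) + C_2e^(-4t)cos(5t), z(t) = 2C_1e^(-4t)sin(5t) - 3C_1e^(-4t)cos(5t) - 3C_2e^(-4t)sin(5t) - 2C_2e^(-4t)cos(5t)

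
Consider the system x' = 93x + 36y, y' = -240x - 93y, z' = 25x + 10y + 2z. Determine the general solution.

x(t) = -3c_1e^(-3t) - 2c_2e^(3t), y(t) = 8c_1e^(-3t) + 5c_2e^(3t), z(t) = -c_1e^(-3t) + c_3e^(2t)

Coefficient matrix A = [[93, 36, 0], [-240, -93, 0], [25, 10, 2]].
det(A - λI) = 0 gives eigenvalues λ = -3, 3, 2.
For λ=-3: eigenvector (-3,8,-1).
For λ=3: eigenvector (-2,5,0).
For λ=2: eigenvector (0,0,1).
General solution: c_1e^(-3t)(-3,8,-1) + c_2e^(3t)(-2,5,0) + c_3e^(2t)(0,0,1).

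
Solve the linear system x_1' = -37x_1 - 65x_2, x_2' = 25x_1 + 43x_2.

Coefficient matrix A = [[-37, -65], [25, 43]].
Characteristic polynomial det(A - λI) = λ^2 - 6λ + 34 = 0.
Eigenvalues λ = 3 ± 5i (complex conjugate pair).
For λ=3+5i: an eigenvector is (2,-1) - i(-3,2) = (2 + 3i, -1 - 2i).
A real fundamental pair from Re and Im of e^((3+5i)t)v: X_1 = e^(3t)(cos(5t)·(2,-1) + sin(5t)·(-3,2)), X_2 = e^(3t)(sin(5t)·(2,-1) - cos(5t)·(-3,2)).
General solution: C_1X_1 + C_2X_2.

x_1(t) = -3C_1e^(3t)sin(5t) + 2C_1e^(3t)cos(5t) + 2C_2e^(3t)sin(5t) + 3C_2e^(3t)cos(5t), x_2(t) = 2C_1e^(3t)sin(5t) - C_1e^(3t)cos(5t) - C_2e^(3t)sin(5t) - 2C_2e^(3t)cos(5t)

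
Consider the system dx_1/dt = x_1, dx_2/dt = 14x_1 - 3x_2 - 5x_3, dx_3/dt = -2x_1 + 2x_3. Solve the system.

Coefficient matrix A = [[1, 0, 0], [14, -3, -5], [-2, 0, 2]].
det(A - λI) = 0 gives eigenvalues λ = -3, 1, 2.
For λ=-3: eigenvector (0,1,0).
For λ=1: eigenvector (1,1,2).
For λ=2: eigenvector (0,-1,1).
General solution: c_1e^(-3t)(0,1,0) + c_2e^(t)(1,1,2) + c_3e^(2t)(0,-1,1).

x_1(t) = c_2e^(t), x_2(t) = c_1e^(-3t) + c_2e^(t) - c_3e^(2t), x_3(t) = 2c_2e^(t) + c_3e^(2t)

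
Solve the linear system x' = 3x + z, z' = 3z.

Coefficient matrix A = [[3, 1], [0, 3]].
Characteristic polynomial det(A - λI) = λ^2 - 6λ + 9 = 0.
Single eigenvalue λ = 3 with algebraic multiplicity 2.
Eigenvector v = (1,0); generalized eigenvector w with (A-λI)w=v is (2,1).
General solution: e^(3t)[C_1·v + C_2·(t·v + w)].

x(t) = C_1e^(3t) + C_2te^(3t) + 2C_2e^(3t), z(t) = C_2e^(3t)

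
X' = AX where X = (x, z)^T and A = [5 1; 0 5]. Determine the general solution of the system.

x(t) = -c_1e^(5t) - c_2te^(5t) + 3c_2e^(5t), z(t) = -c_2e^(5t)

Coefficient matrix A = [[5, 1], [0, 5]].
Characteristic polynomial det(A - λI) = λ^2 - 10λ + 25 = 0.
Single eigenvalue λ = 5 with algebraic multiplicity 2.
Eigenvector v = (-1,0); generalized eigenvector w with (A-λI)w=v is (3,-1).
General solution: e^(5t)[c_1·v + c_2·(t·v + w)].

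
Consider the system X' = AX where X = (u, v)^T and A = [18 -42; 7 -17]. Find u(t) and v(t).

Coefficient matrix A = [[18, -42], [7, -17]].
Characteristic polynomial det(A - λI) = λ^2 - λ - 12 = 0.
Eigenvalues λ = 4, -3.
For λ=4: (A-λI) row 1 is [14, -42], so an eigenvector is (-3, -1).
For λ=-3: (A-λI) row 1 is [21, -42], so an eigenvector is (-2, -1).
General solution: c_1e^(4t)(-3,-1) + c_2e^(-3t)(-2,-1).

u(t) = -3c_1e^(4t) - 2c_2e^(-3t), v(t) = -c_1e^(4t) - c_2e^(-3t)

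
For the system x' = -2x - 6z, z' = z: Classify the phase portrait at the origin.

saddle

A = [[-2,-6],[0,1]]; det(A-λI) = λ^2 + λ - 2.
λ = -2, 1: opposite signs.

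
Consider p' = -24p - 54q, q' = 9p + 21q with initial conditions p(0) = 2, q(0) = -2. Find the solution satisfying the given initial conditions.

Coefficient matrix A = [[-24, -54], [9, 21]].
Characteristic polynomial det(A - λI) = λ^2 + 3λ - 18 = 0.
Eigenvalues λ = -6, 3.
For λ=-6: (A-λI) row 1 is [-18, -54], so an eigenvector is (3, -1).
For λ=3: (A-λI) row 1 is [-27, -54], so an eigenvector is (2, -1).
General solution: C_1e^(-6t)(3,-1) + C_2e^(3t)(2,-1).
Applying p(0)=2, q(0)=-2 gives C_1=-2, C_2=4.

p(t) = 8e^(3t) - 6e^(-6t), q(t) = -4e^(3t) + 2e^(-6t)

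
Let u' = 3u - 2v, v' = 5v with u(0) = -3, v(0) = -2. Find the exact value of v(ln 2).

-64

A = [[3,-2],[0,5]]; eigenvalues λ = 3, 5.
Eigenvectors: (1,0) for λ=3, (-1,1) for λ=5.
From the initial condition, c_1 = -5, c_2 = -2.
v(ln 2) = (-5)(2^3)(0) + (-2)(2^5)(1) = -64.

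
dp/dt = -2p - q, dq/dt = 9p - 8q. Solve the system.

Coefficient matrix A = [[-2, -1], [9, -8]].
Characteristic polynomial det(A - λI) = λ^2 + 10λ + 25 = 0.
Single eigenvalue λ = -5 with algebraic multiplicity 2.
Eigenvector v = (-1,-3); generalized eigenvector w with (A-λI)w=v is (-1,-2).
General solution: e^(-5t)[C_1·v + C_2·(t·v + w)].

p(t) = -C_1e^(-5t) - C_2te^(-5t) - C_2e^(-5t), q(t) = -3C_1e^(-5t) - 3C_2te^(-5t) - 2C_2e^(-5t)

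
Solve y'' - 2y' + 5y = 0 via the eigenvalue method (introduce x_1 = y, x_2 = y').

y(t) = K_1e^(t)cos(2t) + K_2e^(t)sin(2t)

Let x_1 = y, x_2 = y'. Then x_1' = x_2 and x_2' = -5x_1 + 2x_2.
A = [[0,1],[-5,2]]; det(A-λI) = λ^2 - 2λ + 5.
Eigenvalues λ = 1 ± 2i.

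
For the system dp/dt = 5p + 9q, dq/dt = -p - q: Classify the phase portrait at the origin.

unstable improper node

A = [[5,9],[-1,-1]]; det(A-λI) = λ^2 - 4λ + 4.
repeated λ = 2 with a single eigenvector.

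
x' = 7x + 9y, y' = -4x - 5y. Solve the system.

Coefficient matrix A = [[7, 9], [-4, -5]].
Characteristic polynomial det(A - λI) = λ^2 - 2λ + 1 = 0.
Single eigenvalue λ = 1 with algebraic multiplicity 2.
Eigenvector v = (3,-2); generalized eigenvector w with (A-λI)w=v is (2,-1).
General solution: e^(t)[C_1·v + C_2·(t·v + w)].

x(t) = 3C_1e^(t) + 3C_2te^(t) + 2C_2e^(t), y(t) = -2C_1e^(t) - 2C_2te^(t) - C_2e^(t)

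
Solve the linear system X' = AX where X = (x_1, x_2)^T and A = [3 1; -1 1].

Coefficient matrix A = [[3, 1], [-1, 1]].
Characteristic polynomial det(A - λI) = λ^2 - 4λ + 4 = 0.
Single eigenvalue λ = 2 with algebraic multiplicity 2.
Eigenvector v = (-1,1); generalized eigenvector w with (A-λI)w=v is (-1,0).
General solution: e^(2t)[K_1·v + K_2·(t·v + w)].

x_1(t) = -K_1e^(2t) - K_2te^(2t) - K_2e^(2t), x_2(t) = K_1e^(2t) + K_2te^(2t)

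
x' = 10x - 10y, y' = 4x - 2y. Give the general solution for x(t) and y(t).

x(t) = -2c_1e^(4t)sin(2t) + c_1e^(4t)cos(2t) + c_2e^(4t)sin(2t) + 2c_2e^(4t)cos(2t), y(t) = -c_1e^(4t)sin(2t) + c_1e^(4t)cos(2t) + c_2e^(4t)sin(2t) + c_2e^(4t)cos(2t)

Coefficient matrix A = [[10, -10], [4, -2]].
Characteristic polynomial det(A - λI) = λ^2 - 8λ + 20 = 0.
Eigenvalues λ = 4 ± 2i (complex conjugate pair).
For λ=4+2i: an eigenvector is (1,1) - i(-2,-1) = (1 + 2i, 1 + i).
A real fundamental pair from Re and Im of e^((4+2i)t)v: X_1 = e^(4t)(cos(2t)·(1,1) + sin(2t)·(-2,-1)), X_2 = e^(4t)(sin(2t)·(1,1) - cos(2t)·(-2,-1)).
General solution: c_1X_1 + c_2X_2.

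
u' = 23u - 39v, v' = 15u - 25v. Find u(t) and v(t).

Coefficient matrix A = [[23, -39], [15, -25]].
Characteristic polynomial det(A - λI) = λ^2 + 2λ + 10 = 0.
Eigenvalues λ = -1 ± 3i (complex conjugate pair).
For λ=-1+3i: an eigenvector is (-2,-1) - i(-3,-2) = (-2 + 3i, -1 + 2i).
A real fundamental pair from Re and Im of e^((-1+3i)t)v: X_1 = e^(-t)(cos(3t)·(-2,-1) + sin(3t)·(-3,-2)), X_2 = e^(-t)(sin(3t)·(-2,-1) - cos(3t)·(-3,-2)).
General solution: c_1X_1 + c_2X_2.

u(t) = -3c_1e^(-t)sin(3t) - 2c_1e^(-t)cos(3t) - 2c_2e^(-t)sin(3t) + 3c_2e^(-t)cos(3t), v(t) = -2c_1e^(-t)sin(3t) - c_1e^(-t)cos(3t) - c_2e^(-t)sin(3t) + 2c_2e^(-t)cos(3t)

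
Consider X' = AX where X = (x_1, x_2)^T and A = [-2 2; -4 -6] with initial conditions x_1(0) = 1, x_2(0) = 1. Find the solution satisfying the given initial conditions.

Coefficient matrix A = [[-2, 2], [-4, -6]].
Characteristic polynomial det(A - λI) = λ^2 + 8λ + 20 = 0.
Eigenvalues λ = -4 ± 2i (complex conjugate pair).
For λ=-4+2i: an eigenvector is (0,1) - i(1,-1) = (0 - i, 1 + i).
A real fundamental pair from Re and Im of e^((-4+2i)t)v: X_1 = e^(-4t)(cos(2t)·(0,1) + sin(2t)·(1,-1)), X_2 = e^(-4t)(sin(2t)·(0,1) - cos(2t)·(1,-1)).
General solution: C_1X_1 + C_2X_2.
Applying x_1(0)=1, x_2(0)=1 gives C_1=2, C_2=-1.

x_1(t) = 2e^(-4t)sin(2t) + e^(-4t)cos(2t), x_2(t) = -3e^(-4t)sin(2t) + e^(-4t)cos(2t)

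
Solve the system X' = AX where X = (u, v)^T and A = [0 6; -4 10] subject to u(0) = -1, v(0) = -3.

Coefficient matrix A = [[0, 6], [-4, 10]].
Characteristic polynomial det(A - λI) = λ^2 - 10λ + 24 = 0.
Eigenvalues λ = 6, 4.
For λ=6: (A-λI) row 1 is [-6, 6], so an eigenvector is (1, 1).
For λ=4: (A-λI) row 1 is [-4, 6], so an eigenvector is (-3, -2).
General solution: K_1e^(6t)(1,1) + K_2e^(4t)(-3,-2).
Applying u(0)=-1, v(0)=-3 gives K_1=-7, K_2=-2.

u(t) = -7e^(6t) + 6e^(4t), v(t) = -7e^(6t) + 4e^(4t)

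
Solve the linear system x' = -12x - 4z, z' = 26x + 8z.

x(t) = -K_1e^(-2t)sin(2t) + K_1e^(-2t)cos(2t) + K_2e^(-2t)sin(2t) + K_2e^(-2t)cos(2t), z(t) = 3K_1e^(-2t)sin(2t) - 2K_1e^(-2t)cos(2t) - 2K_2e^(-2t)sin(2t) - 3K_2e^(-2t)cos(2t)

Coefficient matrix A = [[-12, -4], [26, 8]].
Characteristic polynomial det(A - λI) = λ^2 + 4λ + 8 = 0.
Eigenvalues λ = -2 ± 2i (complex conjugate pair).
For λ=-2+2i: an eigenvector is (1,-2) - i(-1,3) = (1 + i, -2 - 3i).
A real fundamental pair from Re and Im of e^((-2+2i)t)v: X_1 = e^(-2t)(cos(2t)·(1,-2) + sin(2t)·(-1,3)), X_2 = e^(-2t)(sin(2t)·(1,-2) - cos(2t)·(-1,3)).
General solution: K_1X_1 + K_2X_2.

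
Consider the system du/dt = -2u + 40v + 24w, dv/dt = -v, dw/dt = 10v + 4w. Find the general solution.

u(t) = K_1e^(-2t) - 8K_2e^(-t) + 4K_3e^(4t), v(t) = K_2e^(-t), w(t) = -2K_2e^(-t) + K_3e^(4t)

Coefficient matrix A = [[-2, 40, 24], [0, -1, 0], [0, 10, 4]].
det(A - λI) = 0 gives eigenvalues λ = -2, -1, 4.
For λ=-2: eigenvector (1,0,0).
For λ=-1: eigenvector (-8,1,-2).
For λ=4: eigenvector (4,0,1).
General solution: K_1e^(-2t)(1,0,0) + K_2e^(-t)(-8,1,-2) + K_3e^(4t)(4,0,1).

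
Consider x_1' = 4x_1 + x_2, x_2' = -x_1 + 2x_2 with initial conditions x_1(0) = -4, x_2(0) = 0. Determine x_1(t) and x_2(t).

Coefficient matrix A = [[4, 1], [-1, 2]].
Characteristic polynomial det(A - λI) = λ^2 - 6λ + 9 = 0.
Single eigenvalue λ = 3 with algebraic multiplicity 2.
Eigenvector v = (-1,1); generalized eigenvector w with (A-λI)w=v is (-3,2).
General solution: e^(3t)[C_1·v + C_2·(t·v + w)].
Applying x_1(0)=-4, x_2(0)=0 gives C_1=-8, C_2=4.

x_1(t) = -4te^(3t) - 4e^(3t), x_2(t) = 4te^(3t)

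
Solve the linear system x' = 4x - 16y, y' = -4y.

x(t) = -C_1e^(4t) - 2C_2e^(-4t), y(t) = -C_2e^(-4t)

Coefficient matrix A = [[4, -16], [0, -4]].
Characteristic polynomial det(A - λI) = λ^2 - 16 = 0.
Eigenvalues λ = 4, -4.
For λ=4: (A-λI) row 1 is [0, -16], so an eigenvector is (-1, 0).
For λ=-4: (A-λI) row 1 is [8, -16], so an eigenvector is (-2, -1).
General solution: C_1e^(4t)(-1,0) + C_2e^(-4t)(-2,-1).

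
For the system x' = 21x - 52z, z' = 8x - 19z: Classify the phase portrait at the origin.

A = [[21,-52],[8,-19]]; det(A-λI) = λ^2 - 2λ + 17.
λ = 1 ± 4i: positive real part.

unstable spiral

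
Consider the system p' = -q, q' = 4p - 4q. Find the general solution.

Coefficient matrix A = [[0, -1], [4, -4]].
Characteristic polynomial det(A - λI) = λ^2 + 4λ + 4 = 0.
Single eigenvalue λ = -2 with algebraic multiplicity 2.
Eigenvector v = (1,2); generalized eigenvector w with (A-λI)w=v is (2,3).
General solution: e^(-2t)[K_1·v + K_2·(t·v + w)].

p(t) = K_1e^(-2t) + K_2te^(-2t) + 2K_2e^(-2t), q(t) = 2K_1e^(-2t) + 2K_2te^(-2t) + 3K_2e^(-2t)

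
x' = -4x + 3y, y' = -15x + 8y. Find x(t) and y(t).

x(t) = K_1e^(2t)sin(3t) - K_2e^(2t)cos(3t), y(t) = 2K_1e^(2t)sin(3t) + K_1e^(2t)cos(3t) + K_2e^(2t)sin(3t) - 2K_2e^(2t)cos(3t)

Coefficient matrix A = [[-4, 3], [-15, 8]].
Characteristic polynomial det(A - λI) = λ^2 - 4λ + 13 = 0.
Eigenvalues λ = 2 ± 3i (complex conjugate pair).
For λ=2+3i: an eigenvector is (0,1) - i(1,2) = (0 - i, 1 - 2i).
A real fundamental pair from Re and Im of e^((2+3i)t)v: X_1 = e^(2t)(cos(3t)·(0,1) + sin(3t)·(1,2)), X_2 = e^(2t)(sin(3t)·(0,1) - cos(3t)·(1,2)).
General solution: K_1X_1 + K_2X_2.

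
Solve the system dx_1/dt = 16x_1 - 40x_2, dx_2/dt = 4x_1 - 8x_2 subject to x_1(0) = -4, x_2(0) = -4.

Coefficient matrix A = [[16, -40], [4, -8]].
Characteristic polynomial det(A - λI) = λ^2 - 8λ + 32 = 0.
Eigenvalues λ = 4 ± 4i (complex conjugate pair).
For λ=4+4i: an eigenvector is (3,1) - i(-1,0) = (3 + i, 1).
A real fundamental pair from Re and Im of e^((4+4i)t)v: X_1 = e^(4t)(cos(4t)·(3,1) + sin(4t)·(-1,0)), X_2 = e^(4t)(sin(4t)·(3,1) - cos(4t)·(-1,0)).
General solution: c_1X_1 + c_2X_2.
Applying x_1(0)=-4, x_2(0)=-4 gives c_1=-4, c_2=8.

x_1(t) = 28e^(4t)sin(4t) - 4e^(4t)cos(4t), x_2(t) = 8e^(4t)sin(4t) - 4e^(4t)cos(4t)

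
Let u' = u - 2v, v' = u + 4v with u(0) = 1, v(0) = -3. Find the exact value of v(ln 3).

A = [[1,-2],[1,4]]; eigenvalues λ = 3, 2.
Eigenvectors: (-1,1) for λ=3, (2,-1) for λ=2.
From the initial condition, c_1 = -5, c_2 = -2.
v(ln 3) = (-5)(3^3)(1) + (-2)(3^2)(-1) = -117.

-117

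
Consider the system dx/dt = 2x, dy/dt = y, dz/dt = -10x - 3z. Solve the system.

x(t) = C_3e^(2t), y(t) = C_2e^(t), z(t) = C_1e^(-3t) - 2C_3e^(2t)

Coefficient matrix A = [[2, 0, 0], [0, 1, 0], [-10, 0, -3]].
det(A - λI) = 0 gives eigenvalues λ = -3, 1, 2.
For λ=-3: eigenvector (0,0,1).
For λ=1: eigenvector (0,1,0).
For λ=2: eigenvector (1,0,-2).
General solution: C_1e^(-3t)(0,0,1) + C_2e^(t)(0,1,0) + C_3e^(2t)(1,0,-2).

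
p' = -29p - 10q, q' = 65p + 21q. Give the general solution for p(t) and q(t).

p(t) = K_1e^(-4t)sin(5t) + K_1e^(-4t)cos(5t) + K_2e^(-4t)sin(5t) - K_2e^(-4t)cos(5t), q(t) = -2K_1e^(-4t)sin(5t) - 3K_1e^(-4t)cos(5t) - 3K_2e^(-4t)sin(5t) + 2K_2e^(-4t)cos(5t)

Coefficient matrix A = [[-29, -10], [65, 21]].
Characteristic polynomial det(A - λI) = λ^2 + 8λ + 41 = 0.
Eigenvalues λ = -4 ± 5i (complex conjugate pair).
For λ=-4+5i: an eigenvector is (1,-3) - i(1,-2) = (1 - i, -3 + 2i).
A real fundamental pair from Re and Im of e^((-4+5i)t)v: X_1 = e^(-4t)(cos(5t)·(1,-3) + sin(5t)·(1,-2)), X_2 = e^(-4t)(sin(5t)·(1,-3) - cos(5t)·(1,-2)).
General solution: K_1X_1 + K_2X_2.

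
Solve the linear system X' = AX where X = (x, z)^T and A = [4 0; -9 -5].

x(t) = K_1e^(4t), z(t) = -K_1e^(4t) - K_2e^(-5t)

Coefficient matrix A = [[4, 0], [-9, -5]].
Characteristic polynomial det(A - λI) = λ^2 + λ - 20 = 0.
Eigenvalues λ = 4, -5.
For λ=4: (A-λI) row 2 is [-9, -9], so an eigenvector is (1, -1).
For λ=-5: (A-λI) row 1 is [9, 0], so an eigenvector is (0, -1).
General solution: K_1e^(4t)(1,-1) + K_2e^(-5t)(0,-1).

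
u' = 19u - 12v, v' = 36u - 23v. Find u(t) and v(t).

u(t) = -2K_1e^(t) - K_2e^(-5t), v(t) = -3K_1e^(t) - 2K_2e^(-5t)

Coefficient matrix A = [[19, -12], [36, -23]].
Characteristic polynomial det(A - λI) = λ^2 + 4λ - 5 = 0.
Eigenvalues λ = 1, -5.
For λ=1: (A-λI) row 1 is [18, -12], so an eigenvector is (-2, -3).
For λ=-5: (A-λI) row 1 is [24, -12], so an eigenvector is (-1, -2).
General solution: K_1e^(t)(-2,-3) + K_2e^(-5t)(-1,-2).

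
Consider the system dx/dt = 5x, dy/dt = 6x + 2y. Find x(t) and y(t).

x(t) = -K_1e^(5t), y(t) = -2K_1e^(5t) + K_2e^(2t)

Coefficient matrix A = [[5, 0], [6, 2]].
Characteristic polynomial det(A - λI) = λ^2 - 7λ + 10 = 0.
Eigenvalues λ = 5, 2.
For λ=5: (A-λI) row 2 is [6, -3], so an eigenvector is (-1, -2).
For λ=2: (A-λI) row 1 is [3, 0], so an eigenvector is (0, 1).
General solution: K_1e^(5t)(-1,-2) + K_2e^(2t)(0,1).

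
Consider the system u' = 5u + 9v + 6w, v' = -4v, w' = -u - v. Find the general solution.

u(t) = 3K_1e^(3t) - K_2e^(-4t) - 2K_3e^(2t), v(t) = K_2e^(-4t), w(t) = -K_1e^(3t) + K_3e^(2t)

Coefficient matrix A = [[5, 9, 6], [0, -4, 0], [-1, -1, 0]].
det(A - λI) = 0 gives eigenvalues λ = 3, -4, 2.
For λ=3: eigenvector (3,0,-1).
For λ=-4: eigenvector (-1,1,0).
For λ=2: eigenvector (-2,0,1).
General solution: K_1e^(3t)(3,0,-1) + K_2e^(-4t)(-1,1,0) + K_3e^(2t)(-2,0,1).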